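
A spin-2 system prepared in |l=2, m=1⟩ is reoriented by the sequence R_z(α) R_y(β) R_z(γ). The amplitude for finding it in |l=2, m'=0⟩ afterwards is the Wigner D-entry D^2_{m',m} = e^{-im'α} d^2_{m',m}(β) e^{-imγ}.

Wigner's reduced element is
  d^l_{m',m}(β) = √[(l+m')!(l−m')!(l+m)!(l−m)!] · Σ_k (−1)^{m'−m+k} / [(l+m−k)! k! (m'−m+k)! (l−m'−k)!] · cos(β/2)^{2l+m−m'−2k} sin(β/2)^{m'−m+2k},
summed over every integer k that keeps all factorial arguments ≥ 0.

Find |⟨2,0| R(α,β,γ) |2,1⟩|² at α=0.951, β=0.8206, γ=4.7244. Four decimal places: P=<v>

D^2_{0,1}(0.951,0.8206,4.7244) = e^{-i·0·0.951}·d^2_{0,1}(0.8206)·e^{-i·1·4.7244}. Compute d first:
With c≡cos(β/2)=0.917001 and s≡sin(β/2)=0.398884, N=[2·2·6·1]^{1/2}=4.898979
k∈{1,2} keeps every argument non-negative
  k=1: (−1)^0·4.8990/(2)·0.9170^3·0.3989^1 = +0.753412
  k=2: (−1)^1·4.8990/(2)·0.9170^1·0.3989^3 = -0.142556
d^2_{0,1}(0.8206) = +0.753412 -0.142556 = +0.610855
|D^2_{0,1}|² = |d^2_{0,1}(β)|² = (+0.610855)² = 0.373144 (the z-rotation phases have unit modulus)

P=0.3731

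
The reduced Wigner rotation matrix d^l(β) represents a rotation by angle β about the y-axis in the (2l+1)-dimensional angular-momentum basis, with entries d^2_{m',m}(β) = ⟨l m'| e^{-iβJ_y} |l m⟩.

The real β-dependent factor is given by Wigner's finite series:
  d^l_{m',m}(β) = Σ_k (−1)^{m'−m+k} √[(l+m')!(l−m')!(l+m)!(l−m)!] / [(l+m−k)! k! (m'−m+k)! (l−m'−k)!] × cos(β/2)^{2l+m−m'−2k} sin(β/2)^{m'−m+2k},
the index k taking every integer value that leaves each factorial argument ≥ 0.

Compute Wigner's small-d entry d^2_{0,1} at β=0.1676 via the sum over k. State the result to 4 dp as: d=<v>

d^2_{0,1}(β=0.1676) via Wigner's sum:
With c≡cos(β/2)=0.996491 and s≡sin(β/2)=0.083702, N=[2·2·6·1]^{1/2}=4.898979
k∈{1,2} keeps every argument non-negative
  k=1: (−1)^0·4.8990/(2)·0.9965^3·0.0837^1 = +0.202876
  k=2: (−1)^1·4.8990/(2)·0.9965^1·0.0837^3 = -0.001431
d^2_{0,1}(0.1676) = +0.202876 -0.001431 = +0.201445

d=0.2014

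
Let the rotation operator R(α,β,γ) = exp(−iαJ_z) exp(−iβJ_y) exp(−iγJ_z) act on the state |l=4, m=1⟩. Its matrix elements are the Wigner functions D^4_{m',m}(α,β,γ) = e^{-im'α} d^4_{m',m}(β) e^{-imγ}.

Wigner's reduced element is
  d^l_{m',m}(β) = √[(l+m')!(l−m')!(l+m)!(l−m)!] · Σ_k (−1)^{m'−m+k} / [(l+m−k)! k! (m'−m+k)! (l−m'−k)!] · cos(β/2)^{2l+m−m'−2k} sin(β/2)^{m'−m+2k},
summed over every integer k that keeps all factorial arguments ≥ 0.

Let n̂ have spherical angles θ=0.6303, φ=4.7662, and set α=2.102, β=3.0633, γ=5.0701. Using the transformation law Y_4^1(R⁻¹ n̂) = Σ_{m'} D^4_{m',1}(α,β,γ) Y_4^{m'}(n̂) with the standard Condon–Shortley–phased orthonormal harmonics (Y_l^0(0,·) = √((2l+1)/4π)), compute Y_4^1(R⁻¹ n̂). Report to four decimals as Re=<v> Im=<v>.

Need the full column D^4_{m',1} for m'=−4..4 at α=2.102, β=3.0633, γ=5.0701.
cos(β/2)=0.039136, sin(β/2)=0.999234
d^4_{-4,1}: single k=5 term ⇒ +0.000447;  D = -0.000438-0.000087i
d^4_{-3,1}: k∈[4..5] ⇒ +0.000031 -0.012101 = -0.012070;  D = -0.003967-0.011400i
d^4_{-2,1}: k∈[3..5] ⇒ +0.000001 -0.001267 +0.165153 = +0.163888;  D = +0.106167-0.124851i
d^4_{-1,1}: k∈[2..5] ⇒ +0.000000 -0.000070 +0.022869 -0.993887 = -0.971088;  D = +0.956510+0.167633i
d^4_{0,1}: k∈[1..4] ⇒ +0.000000 -0.000002 +0.001602 -0.174087 = -0.172487;  D = -0.060393-0.161568i
d^4_{1,1}: k∈[0..3] ⇒ +0.000000 -0.000000 +0.000070 -0.015246 = -0.015176;  D = -0.009565+0.011783i
d^4_{2,1}: k∈[0..2] ⇒ -0.000000 +0.000002 -0.000844 = -0.000843;  D = +0.000833+0.000126i
d^4_{3,1}: k∈[0..1] ⇒ +0.000000 -0.000031 = -0.000031;  D = -0.000011-0.000029i
d^4_{4,1}: single k=0 term ⇒ -0.000001;  D = -0.000000+0.000001i
Y_4^{m'}(θ=0.6303,φ=4.7662) and Σ D·Y over m':
  (-0.0004-0.0001i)·(+0.0522-0.0114i)  (-0.0040-0.0114i)·(-0.0333-0.2043i)  (+0.1062-0.1249i)·(-0.4123+0.0445i)  (+0.9565+0.1676i)·(+0.0190+0.3528i)  (-0.0604-0.1616i)·(-0.1768+0.0000i)  (-0.0096+0.0118i)·(-0.0190+0.3528i)  (+0.0008+0.0001i)·(-0.4123-0.0445i)  (-0.0000-0.0000i)·(+0.0333-0.2043i)  (-0.0000+0.0000i)·(+0.0522+0.0114i)
Y_4^1(R⁻¹ n̂) = -0.075029+0.422887i

Re=-0.0750 Im=0.4229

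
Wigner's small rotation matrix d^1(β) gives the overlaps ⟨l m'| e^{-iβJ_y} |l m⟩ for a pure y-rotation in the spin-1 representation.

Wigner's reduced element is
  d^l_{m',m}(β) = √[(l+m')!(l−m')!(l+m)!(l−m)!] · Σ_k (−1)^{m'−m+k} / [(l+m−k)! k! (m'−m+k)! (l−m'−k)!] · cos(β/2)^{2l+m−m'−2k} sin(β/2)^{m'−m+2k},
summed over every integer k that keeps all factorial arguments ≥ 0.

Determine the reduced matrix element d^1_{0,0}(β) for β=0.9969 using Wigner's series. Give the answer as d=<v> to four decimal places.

d=0.5429

d^1_{0,0}(β=0.9969) via Wigner's sum:
With c≡cos(β/2)=0.878325 and s≡sin(β/2)=0.478065, N=[1·1·1·1]^{1/2}=1.000000
The bounds max(0,m−m')=0 and min(l+m,l−m')=1 give 2 terms
  k=0: (−1)^0·1.0000/(1)·0.8783^2·0.4781^0 = +0.771454
  k=1: (−1)^1·1.0000/(1)·0.8783^0·0.4781^2 = -0.228546
d^1_{0,0}(0.9969) = +0.771454 -0.228546 = +0.542908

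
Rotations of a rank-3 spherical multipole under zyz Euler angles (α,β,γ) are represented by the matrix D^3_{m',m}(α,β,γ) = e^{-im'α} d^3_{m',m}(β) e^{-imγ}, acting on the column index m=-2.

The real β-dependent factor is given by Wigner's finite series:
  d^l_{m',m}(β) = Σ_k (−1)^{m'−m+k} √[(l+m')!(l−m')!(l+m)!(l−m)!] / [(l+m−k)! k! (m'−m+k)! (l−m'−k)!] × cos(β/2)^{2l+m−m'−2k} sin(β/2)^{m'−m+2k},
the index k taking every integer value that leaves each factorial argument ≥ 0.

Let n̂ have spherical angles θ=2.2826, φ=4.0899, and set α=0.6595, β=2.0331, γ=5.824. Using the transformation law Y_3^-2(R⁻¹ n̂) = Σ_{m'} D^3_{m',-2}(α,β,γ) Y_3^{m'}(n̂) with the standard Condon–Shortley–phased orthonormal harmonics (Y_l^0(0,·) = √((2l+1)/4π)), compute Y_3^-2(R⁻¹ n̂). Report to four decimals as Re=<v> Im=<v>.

Re=-0.2871 Im=0.1395

Need the full column D^3_{m',-2} for m'=−3..3 at α=0.6595, β=2.0331, γ=5.824.
cos(β/2)=0.526303, sin(β/2)=0.850297
d^3_{-3,-2}: single k=1 term ⇒ +0.084105;  D = +0.041107+0.073375i
d^3_{-2,-2}: k∈[0..1] ⇒ +0.021253 -0.277366 = -0.256114;  D = -0.235833-0.099884i
d^3_{-1,-2}: k∈[0..1] ⇒ -0.108580 +0.566825 = +0.458245;  D = +0.442977-0.117306i
d^3_{0,-2}: k∈[0..1] ⇒ +0.303840 -0.793076 = -0.489237;  D = -0.297023+0.388754i
d^3_{1,-2}: k∈[0..1] ⇒ -0.566825 +0.739758 = +0.172933;  D = -0.001223-0.172929i
d^3_{2,-2}: k∈[0..1] ⇒ +0.723976 -0.377942 = +0.346034;  D = -0.213952-0.271964i
d^3_{3,-2}: single k=0 term ⇒ -0.573014;  D = +0.555941+0.138834i
Y_3^{m'}(θ=2.2826,φ=4.0899) and Σ D·Y over m':
  (+0.0411+0.0734i)·(+0.1732+0.0529i)  (-0.2358-0.0999i)·(+0.1225+0.3626i)  (+0.4430-0.1173i)·(-0.1617+0.2253i)  (-0.2970+0.3888i)·(+0.2113+0.0000i)  (-0.0012-0.1729i)·(+0.1617+0.2253i)  (-0.2140-0.2720i)·(+0.1225-0.3626i)  (+0.5559+0.1388i)·(-0.1732+0.0529i)
Y_3^-2(R⁻¹ n̂) = -0.287090+0.139454i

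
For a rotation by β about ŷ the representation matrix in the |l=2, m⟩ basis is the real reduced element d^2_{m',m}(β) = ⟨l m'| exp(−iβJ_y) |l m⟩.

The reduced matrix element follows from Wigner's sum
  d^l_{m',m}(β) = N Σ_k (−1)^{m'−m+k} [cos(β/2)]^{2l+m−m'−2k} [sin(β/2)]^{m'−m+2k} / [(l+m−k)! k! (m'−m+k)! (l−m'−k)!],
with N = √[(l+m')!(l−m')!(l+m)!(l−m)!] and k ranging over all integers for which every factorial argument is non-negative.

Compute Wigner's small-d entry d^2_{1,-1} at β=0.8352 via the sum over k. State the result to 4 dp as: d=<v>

d=0.3852

d^2_{1,-1}(β=0.8352) via Wigner's sum:
Half-angle: c=0.914065, s=0.405568. N=√(6·1·1·6)=6.000000
Admissible k: 0..1 (factorial args all ≥0)
  k=0: (−1)^2·6.0000/(2)·0.9141^2·0.4056^2 = +0.412290
  k=1: (−1)^3·6.0000/(6)·0.9141^0·0.4056^4 = -0.027055
d^2_{1,-1}(0.8352) = +0.412290 -0.027055 = +0.385234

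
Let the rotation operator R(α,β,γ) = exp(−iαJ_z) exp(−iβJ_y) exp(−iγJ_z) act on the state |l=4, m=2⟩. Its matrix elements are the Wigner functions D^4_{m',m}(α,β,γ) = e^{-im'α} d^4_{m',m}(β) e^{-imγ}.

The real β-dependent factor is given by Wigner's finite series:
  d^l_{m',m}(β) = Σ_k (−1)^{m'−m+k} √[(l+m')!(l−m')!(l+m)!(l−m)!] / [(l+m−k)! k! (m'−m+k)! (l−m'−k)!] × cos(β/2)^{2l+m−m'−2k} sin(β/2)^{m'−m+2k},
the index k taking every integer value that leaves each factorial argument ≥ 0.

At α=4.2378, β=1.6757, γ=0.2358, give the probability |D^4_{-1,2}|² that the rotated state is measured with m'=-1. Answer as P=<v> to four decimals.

D^4_{-1,2}(4.2378,1.6757,0.2358) = e^{-i·-1·4.2378}·d^4_{-1,2}(1.6757)·e^{-i·2·0.2358}. Compute d first:
With c≡cos(β/2)=0.669062 and s≡sin(β/2)=0.743206, N=[6·120·720·2]^{1/2}=1018.233765
Admissible k: 3..5 (factorial args all ≥0)
  k=3: (−1)^0·1018.2338/(72)·0.6691^5·0.7432^3 = +0.778352
  k=4: (−1)^1·1018.2338/(48)·0.6691^3·0.7432^5 = -1.440632
  k=5: (−1)^2·1018.2338/(240)·0.6691^1·0.7432^7 = +0.355524
d^4_{-1,2}(1.6757) = +0.778352 -1.440632 +0.355524 = -0.306756
|D^4_{-1,2}|² = |d^4_{-1,2}(β)|² = (-0.306756)² = 0.094099 (the z-rotation phases have unit modulus)

P=0.0941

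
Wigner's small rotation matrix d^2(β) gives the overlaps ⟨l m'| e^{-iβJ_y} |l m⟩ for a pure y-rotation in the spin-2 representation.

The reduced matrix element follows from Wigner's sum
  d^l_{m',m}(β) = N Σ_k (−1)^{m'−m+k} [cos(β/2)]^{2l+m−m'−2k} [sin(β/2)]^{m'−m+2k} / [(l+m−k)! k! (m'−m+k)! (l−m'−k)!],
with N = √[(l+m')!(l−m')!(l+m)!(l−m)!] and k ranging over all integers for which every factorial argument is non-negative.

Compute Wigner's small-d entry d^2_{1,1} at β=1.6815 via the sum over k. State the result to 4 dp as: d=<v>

d=-0.5430

d^2_{1,1}(β=1.6815) via Wigner's sum:
Half-angle: c=0.666904, s=0.745144. N=√(6·1·6·1)=6.000000
k∈{0,1} keeps every argument non-negative
  k=0: (−1)^0·6.0000/(6)·0.6669^4·0.7451^0 = +0.197812
  k=1: (−1)^1·6.0000/(2)·0.6669^2·0.7451^2 = -0.740846
d^2_{1,1}(1.6815) = +0.197812 -0.740846 = -0.543034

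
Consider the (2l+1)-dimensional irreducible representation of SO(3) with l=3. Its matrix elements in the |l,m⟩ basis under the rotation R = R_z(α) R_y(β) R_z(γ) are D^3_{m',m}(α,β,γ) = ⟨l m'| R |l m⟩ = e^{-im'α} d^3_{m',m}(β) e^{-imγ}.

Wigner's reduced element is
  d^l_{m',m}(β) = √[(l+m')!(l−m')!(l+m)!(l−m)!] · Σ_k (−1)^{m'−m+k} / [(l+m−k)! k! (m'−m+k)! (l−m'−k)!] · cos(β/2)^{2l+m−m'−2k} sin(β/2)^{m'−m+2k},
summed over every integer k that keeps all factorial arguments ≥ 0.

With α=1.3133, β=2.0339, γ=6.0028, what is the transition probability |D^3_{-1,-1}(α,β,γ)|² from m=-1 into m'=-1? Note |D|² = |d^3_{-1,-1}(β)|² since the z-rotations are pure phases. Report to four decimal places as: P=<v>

P=0.1996

Split into d^3_{-1,-1}(β=2.0339) × two z-phases.
c=cos(2.0339/2)=0.525962, s=sin(2.0339/2)=0.850508; N=√[2·24·2·24]=48.000000
k∈{0,1,2} keeps every argument non-negative
  k=0: (−1)^0·48.0000/(48)·0.5260^6·0.8505^0 = +0.021170
  k=1: (−1)^1·48.0000/(6)·0.5260^4·0.8505^2 = -0.442859
  k=2: (−1)^2·48.0000/(8)·0.5260^2·0.8505^4 = +0.868508
d^3_{-1,-1}(2.0339) = +0.021170 -0.442859 +0.868508 = +0.446819
|D^3_{-1,-1}|² = |d^3_{-1,-1}(β)|² = (+0.446819)² = 0.199648 (the z-rotation phases have unit modulus)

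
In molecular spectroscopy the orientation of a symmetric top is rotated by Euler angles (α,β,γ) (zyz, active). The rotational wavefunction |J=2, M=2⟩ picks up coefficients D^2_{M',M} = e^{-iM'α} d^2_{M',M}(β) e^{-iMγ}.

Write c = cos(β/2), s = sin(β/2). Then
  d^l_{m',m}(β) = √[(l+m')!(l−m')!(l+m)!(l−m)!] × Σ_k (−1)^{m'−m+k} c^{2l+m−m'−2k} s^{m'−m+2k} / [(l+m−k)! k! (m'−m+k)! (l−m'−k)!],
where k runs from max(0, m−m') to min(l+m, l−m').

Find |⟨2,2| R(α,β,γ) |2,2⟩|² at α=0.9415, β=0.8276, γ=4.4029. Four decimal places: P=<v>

P=0.4939

Split into d^2_{2,2}(β=0.8276) × two z-phases.
c=cos(0.8276/2)=0.915599, s=sin(0.8276/2)=0.402092; N=√[24·1·24·1]=24.000000
Admissible k: 0..0 (factorial args all ≥0)
  k=0: (−1)^0·24.0000/(24)·0.9156^4·0.4021^0 = +0.702784
d^2_{2,2}(0.8276) = +0.702784
|D^2_{2,2}|² = |d^2_{2,2}(β)|² = (+0.702784)² = 0.493906 (the z-rotation phases have unit modulus)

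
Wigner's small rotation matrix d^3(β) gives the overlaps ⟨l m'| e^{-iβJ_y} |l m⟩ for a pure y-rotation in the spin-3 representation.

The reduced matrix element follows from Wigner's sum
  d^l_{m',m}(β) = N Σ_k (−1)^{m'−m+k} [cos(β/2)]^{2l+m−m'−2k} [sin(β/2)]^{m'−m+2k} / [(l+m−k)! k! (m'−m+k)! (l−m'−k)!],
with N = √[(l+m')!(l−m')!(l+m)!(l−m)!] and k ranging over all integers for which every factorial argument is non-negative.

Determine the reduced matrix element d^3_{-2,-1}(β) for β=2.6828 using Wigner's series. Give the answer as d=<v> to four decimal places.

d^3_{-2,-1}(β=2.6828) via Wigner's sum:
c=cos(2.6828/2)=0.227390, s=sin(2.6828/2)=0.973804; N=√[1·120·2·24]=75.894664
k∈{1,2} keeps every argument non-negative
  k=1: (−1)^0·75.8947/(24)·0.2274^5·0.9738^1 = +0.001872
  k=2: (−1)^1·75.8947/(12)·0.2274^3·0.9738^3 = -0.068668
d^3_{-2,-1}(2.6828) = +0.001872 -0.068668 = -0.066796

d=-0.0668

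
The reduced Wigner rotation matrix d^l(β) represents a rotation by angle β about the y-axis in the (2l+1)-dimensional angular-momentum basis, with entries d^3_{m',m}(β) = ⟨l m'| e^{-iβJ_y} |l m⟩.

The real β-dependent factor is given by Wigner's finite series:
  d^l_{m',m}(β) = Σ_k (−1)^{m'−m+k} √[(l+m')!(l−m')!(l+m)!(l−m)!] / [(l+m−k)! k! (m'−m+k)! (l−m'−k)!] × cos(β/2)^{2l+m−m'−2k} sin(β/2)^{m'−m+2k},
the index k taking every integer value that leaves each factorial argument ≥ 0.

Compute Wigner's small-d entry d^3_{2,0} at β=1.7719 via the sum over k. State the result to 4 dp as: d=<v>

d^3_{2,0}(β=1.7719) via Wigner's sum:
With c≡cos(β/2)=0.632554 and s≡sin(β/2)=0.774516, N=[120·1·6·6]^{1/2}=65.726707
Admissible k: 0..1 (factorial args all ≥0)
  k=0: (−1)^2·65.7267/(12)·0.6326^4·0.7745^2 = +0.526032
  k=1: (−1)^3·65.7267/(12)·0.6326^2·0.7745^4 = -0.788639
d^3_{2,0}(1.7719) = +0.526032 -0.788639 = -0.262607

d=-0.2626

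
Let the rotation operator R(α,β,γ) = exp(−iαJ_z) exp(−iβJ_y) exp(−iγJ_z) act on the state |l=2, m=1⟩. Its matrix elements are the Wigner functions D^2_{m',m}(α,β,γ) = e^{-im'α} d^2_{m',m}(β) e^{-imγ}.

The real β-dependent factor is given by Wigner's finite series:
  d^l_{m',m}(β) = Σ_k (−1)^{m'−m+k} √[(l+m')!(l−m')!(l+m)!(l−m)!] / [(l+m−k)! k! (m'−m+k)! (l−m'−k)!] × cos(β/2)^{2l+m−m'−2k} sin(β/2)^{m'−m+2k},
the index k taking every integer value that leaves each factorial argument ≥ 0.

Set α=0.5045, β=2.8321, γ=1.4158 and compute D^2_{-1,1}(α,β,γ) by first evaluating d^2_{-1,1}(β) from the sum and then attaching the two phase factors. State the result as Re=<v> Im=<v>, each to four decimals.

Re=-0.5413 Im=0.6982

Split into d^2_{-1,1}(β=2.8321) × two z-phases.
c=cos(2.8321/2)=0.154129, s=sin(2.8321/2)=0.988051; N=√[1·6·6·1]=6.000000
k: max(0,(1)−(-1))=2 … min(2+(1),2−(-1))=3
  k=2: (−1)^0·6.0000/(2)·0.1541^2·0.9881^2 = +0.069575
  k=3: (−1)^1·6.0000/(6)·0.1541^0·0.9881^4 = -0.953053
d^2_{-1,1}(2.8321) = +0.069575 -0.953053 = -0.883478
Attach z-rotation phases: D = e^{-i(-1)(0.5045)}·(-0.883478)·e^{-i(1)(1.4158)} = -0.541324+0.698213i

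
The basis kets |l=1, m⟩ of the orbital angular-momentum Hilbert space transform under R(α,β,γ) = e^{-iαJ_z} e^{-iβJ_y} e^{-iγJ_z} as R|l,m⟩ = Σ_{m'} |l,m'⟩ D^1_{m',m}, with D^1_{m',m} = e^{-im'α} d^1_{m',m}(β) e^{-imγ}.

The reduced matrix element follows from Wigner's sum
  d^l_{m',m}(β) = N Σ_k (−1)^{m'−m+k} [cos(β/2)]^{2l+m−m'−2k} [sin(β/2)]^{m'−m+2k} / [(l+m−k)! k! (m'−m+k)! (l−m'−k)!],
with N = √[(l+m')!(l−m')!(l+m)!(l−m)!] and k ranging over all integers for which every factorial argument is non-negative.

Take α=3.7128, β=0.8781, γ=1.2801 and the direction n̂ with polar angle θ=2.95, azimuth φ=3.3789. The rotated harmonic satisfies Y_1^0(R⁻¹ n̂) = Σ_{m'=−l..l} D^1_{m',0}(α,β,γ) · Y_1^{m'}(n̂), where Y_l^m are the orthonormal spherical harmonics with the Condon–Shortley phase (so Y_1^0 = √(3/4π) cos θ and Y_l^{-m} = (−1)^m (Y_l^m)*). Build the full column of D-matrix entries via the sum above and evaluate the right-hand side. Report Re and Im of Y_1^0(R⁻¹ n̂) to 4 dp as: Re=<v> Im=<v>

Need the full column D^1_{m',0} for m'=−1..1 at α=3.7128, β=0.8781, γ=1.2801.
cos(β/2)=0.905156, sin(β/2)=0.425080
d^1_{-1,0}: single k=1 term ⇒ +0.544138;  D = -0.457755-0.294187i
d^1_{0,0}: k∈[0..1] ⇒ +0.819307 -0.180693 = +0.638614;  D = +0.638614+0.000000i
d^1_{1,0}: single k=0 term ⇒ -0.544138;  D = +0.457755-0.294187i
Y_1^{m'}(θ=2.95,φ=3.3789) and Σ D·Y over m':
  (-0.4578-0.2942i)·(-0.0639+0.0155i)  (+0.6386+0.0000i)·(-0.4797+0.0000i)  (+0.4578-0.2942i)·(+0.0639+0.0155i)
Y_1^0(R⁻¹ n̂) = -0.238676+0.000000i

Re=-0.2387 Im=0.0000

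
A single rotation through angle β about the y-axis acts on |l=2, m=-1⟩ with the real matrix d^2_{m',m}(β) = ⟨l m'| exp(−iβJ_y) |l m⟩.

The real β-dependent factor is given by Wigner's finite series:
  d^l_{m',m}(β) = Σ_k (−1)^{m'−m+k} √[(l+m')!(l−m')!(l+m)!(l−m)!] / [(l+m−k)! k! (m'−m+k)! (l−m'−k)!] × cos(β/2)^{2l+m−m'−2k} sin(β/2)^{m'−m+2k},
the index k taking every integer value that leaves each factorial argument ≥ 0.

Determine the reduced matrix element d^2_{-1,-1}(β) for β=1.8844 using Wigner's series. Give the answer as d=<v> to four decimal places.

d^2_{-1,-1}(β=1.8844) via Wigner's sum:
Half-angle: c=0.588010, s=0.808854. N=√(1·6·1·6)=6.000000
k∈{0,1} keeps every argument non-negative
  k=0: (−1)^0·6.0000/(6)·0.5880^4·0.8089^0 = +0.119547
  k=1: (−1)^1·6.0000/(2)·0.5880^2·0.8089^2 = -0.678626
d^2_{-1,-1}(1.8844) = +0.119547 -0.678626 = -0.559079

d=-0.5591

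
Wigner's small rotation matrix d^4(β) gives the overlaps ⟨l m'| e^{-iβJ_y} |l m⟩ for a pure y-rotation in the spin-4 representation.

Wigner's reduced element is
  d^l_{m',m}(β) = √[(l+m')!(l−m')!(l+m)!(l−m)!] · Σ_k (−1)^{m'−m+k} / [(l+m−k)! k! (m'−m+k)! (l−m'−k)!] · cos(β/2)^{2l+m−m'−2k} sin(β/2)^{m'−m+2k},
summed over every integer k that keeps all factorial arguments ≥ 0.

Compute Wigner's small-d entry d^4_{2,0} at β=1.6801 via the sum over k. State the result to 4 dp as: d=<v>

d=-0.3580

d^4_{2,0}(β=1.6801) via Wigner's sum:
With c≡cos(β/2)=0.667426 and s≡sin(β/2)=0.744676, N=[720·2·24·24]^{1/2}=910.735966
Admissible k: 0..2 (factorial args all ≥0)
  k=0: (−1)^2·910.7360/(96)·0.6674^6·0.7447^2 = +0.465022
  k=1: (−1)^3·910.7360/(36)·0.6674^4·0.7447^4 = -1.543732
  k=2: (−1)^4·910.7360/(96)·0.6674^2·0.7447^6 = +0.720664
d^4_{2,0}(1.6801) = +0.465022 -1.543732 +0.720664 = -0.358046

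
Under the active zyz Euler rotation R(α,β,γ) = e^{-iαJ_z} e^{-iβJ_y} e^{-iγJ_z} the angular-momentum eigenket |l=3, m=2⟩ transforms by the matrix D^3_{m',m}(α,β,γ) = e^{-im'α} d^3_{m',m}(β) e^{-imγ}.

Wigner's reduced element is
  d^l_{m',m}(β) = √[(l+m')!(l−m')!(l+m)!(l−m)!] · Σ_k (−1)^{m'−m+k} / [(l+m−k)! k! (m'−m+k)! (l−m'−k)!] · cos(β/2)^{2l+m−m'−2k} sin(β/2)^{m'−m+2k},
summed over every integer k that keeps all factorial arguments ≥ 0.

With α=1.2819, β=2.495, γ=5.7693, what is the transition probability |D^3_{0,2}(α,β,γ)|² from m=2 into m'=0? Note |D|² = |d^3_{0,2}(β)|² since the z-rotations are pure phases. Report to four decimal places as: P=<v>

D^3_{0,2}(1.2819,2.495,5.7693) = e^{-i·0·1.2819}·d^3_{0,2}(2.495)·e^{-i·2·5.7693}. Compute d first:
With c≡cos(β/2)=0.317694 and s≡sin(β/2)=0.948193, N=[6·6·120·1]^{1/2}=65.726707
k: max(0,(2)−(0))=2 … min(3+(2),3−(0))=3
  k=2: (−1)^0·65.7267/(12)·0.3177^4·0.9482^2 = +0.050164
  k=3: (−1)^1·65.7267/(12)·0.3177^2·0.9482^4 = -0.446854
d^3_{0,2}(2.495) = +0.050164 -0.446854 = -0.396690
|D^3_{0,2}|² = |d^3_{0,2}(β)|² = (-0.396690)² = 0.157363 (the z-rotation phases have unit modulus)

P=0.1574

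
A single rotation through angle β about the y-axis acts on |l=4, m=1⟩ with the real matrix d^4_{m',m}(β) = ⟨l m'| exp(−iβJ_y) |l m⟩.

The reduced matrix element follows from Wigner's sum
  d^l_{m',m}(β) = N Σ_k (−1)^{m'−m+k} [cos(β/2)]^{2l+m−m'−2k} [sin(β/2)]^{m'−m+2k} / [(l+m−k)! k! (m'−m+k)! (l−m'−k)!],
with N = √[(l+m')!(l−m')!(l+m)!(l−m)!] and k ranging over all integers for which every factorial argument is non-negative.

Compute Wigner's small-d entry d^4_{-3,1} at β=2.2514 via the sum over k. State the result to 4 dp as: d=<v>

d=-0.4938

d^4_{-3,1}(β=2.2514) via Wigner's sum:
With c≡cos(β/2)=0.430545 and s≡sin(β/2)=0.902569, N=[1·5040·120·6]^{1/2}=1904.940944
k∈{4,5} keeps every argument non-negative
  k=4: (−1)^0·1904.9409/(144)·0.4305^4·0.9026^4 = +0.301658
  k=5: (−1)^1·1904.9409/(240)·0.4305^2·0.9026^6 = -0.795408
d^4_{-3,1}(2.2514) = +0.301658 -0.795408 = -0.493750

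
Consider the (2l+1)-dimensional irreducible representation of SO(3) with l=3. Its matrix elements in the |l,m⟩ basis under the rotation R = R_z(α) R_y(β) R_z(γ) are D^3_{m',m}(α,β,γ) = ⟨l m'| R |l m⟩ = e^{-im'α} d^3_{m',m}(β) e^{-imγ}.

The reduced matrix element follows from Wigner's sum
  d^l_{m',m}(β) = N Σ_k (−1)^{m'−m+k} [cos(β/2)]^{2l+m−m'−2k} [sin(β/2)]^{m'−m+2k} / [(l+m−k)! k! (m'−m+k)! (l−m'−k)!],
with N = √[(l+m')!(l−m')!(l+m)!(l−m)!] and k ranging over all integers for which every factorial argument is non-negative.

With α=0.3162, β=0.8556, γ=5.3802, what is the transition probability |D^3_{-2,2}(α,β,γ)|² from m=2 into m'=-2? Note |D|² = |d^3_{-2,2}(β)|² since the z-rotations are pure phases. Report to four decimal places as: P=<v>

Split into d^3_{-2,2}(β=0.8556) × two z-phases.
With c≡cos(β/2)=0.909881 and s≡sin(β/2)=0.414870, N=[1·120·120·1]^{1/2}=120.000000
Admissible k: 4..5 (factorial args all ≥0)
  k=4: (−1)^0·120.0000/(24)·0.9099^2·0.4149^4 = +0.122627
  k=5: (−1)^1·120.0000/(120)·0.9099^0·0.4149^6 = -0.005099
d^3_{-2,2}(0.8556) = +0.122627 -0.005099 = +0.117528
|D^3_{-2,2}|² = |d^3_{-2,2}(β)|² = (+0.117528)² = 0.013813 (the z-rotation phases have unit modulus)

P=0.0138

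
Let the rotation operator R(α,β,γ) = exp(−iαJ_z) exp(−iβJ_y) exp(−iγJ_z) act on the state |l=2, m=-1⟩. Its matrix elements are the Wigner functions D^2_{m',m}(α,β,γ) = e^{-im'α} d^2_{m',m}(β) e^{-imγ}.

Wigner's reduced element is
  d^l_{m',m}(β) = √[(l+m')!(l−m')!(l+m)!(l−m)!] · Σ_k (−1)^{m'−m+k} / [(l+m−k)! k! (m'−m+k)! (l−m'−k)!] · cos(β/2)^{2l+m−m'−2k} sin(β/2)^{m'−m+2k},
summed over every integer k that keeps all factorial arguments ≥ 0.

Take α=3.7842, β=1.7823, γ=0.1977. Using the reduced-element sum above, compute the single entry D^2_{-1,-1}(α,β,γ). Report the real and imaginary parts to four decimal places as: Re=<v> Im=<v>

Re=0.3742 Im=0.4178

Split into d^2_{-1,-1}(β=1.7823) × two z-phases.
With c≡cos(β/2)=0.628518 and s≡sin(β/2)=0.777795, N=[1·6·1·6]^{1/2}=6.000000
The bounds max(0,m−m')=0 and min(l+m,l−m')=1 give 2 terms
  k=0: (−1)^0·6.0000/(6)·0.6285^4·0.7778^0 = +0.156053
  k=1: (−1)^1·6.0000/(2)·0.6285^2·0.7778^2 = -0.716947
d^2_{-1,-1}(1.7823) = +0.156053 -0.716947 = -0.560894
Phases: e^{-i·(-1)·3.7842}=-0.800536-0.599285i, e^{-i·(-1)·0.1977}=+0.980521+0.196415i ⇒ D=+0.374248+0.417781i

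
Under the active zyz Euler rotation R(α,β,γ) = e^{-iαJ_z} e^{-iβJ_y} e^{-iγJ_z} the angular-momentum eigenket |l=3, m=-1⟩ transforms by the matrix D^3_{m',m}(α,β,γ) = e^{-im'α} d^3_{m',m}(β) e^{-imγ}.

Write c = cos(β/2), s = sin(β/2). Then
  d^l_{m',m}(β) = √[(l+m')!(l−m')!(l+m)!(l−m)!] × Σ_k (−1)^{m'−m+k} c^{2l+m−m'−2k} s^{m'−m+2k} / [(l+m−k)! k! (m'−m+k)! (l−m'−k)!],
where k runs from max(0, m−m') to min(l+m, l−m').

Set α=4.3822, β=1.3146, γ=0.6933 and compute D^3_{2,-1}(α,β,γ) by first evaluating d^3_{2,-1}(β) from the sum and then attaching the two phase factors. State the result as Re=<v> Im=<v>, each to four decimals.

Re=0.1083 Im=0.4907

Split into d^3_{2,-1}(β=1.3146) × two z-phases.
With c≡cos(β/2)=0.791645 and s≡sin(β/2)=0.610982, N=[120·1·2·24]^{1/2}=75.894664
The bounds max(0,m−m')=0 and min(l+m,l−m')=1 give 2 terms
  k=0: (−1)^3·75.8947/(12)·0.7916^3·0.6110^3 = -0.715658
  k=1: (−1)^4·75.8947/(24)·0.7916^1·0.6110^5 = +0.213143
d^3_{2,-1}(1.3146) = -0.715658 +0.213143 = -0.502515
Phases: e^{-i·(2)·4.3822}=-0.789760-0.613415i, e^{-i·(-1)·0.6933}=+0.769141+0.639079i ⇒ D=+0.108250+0.490717i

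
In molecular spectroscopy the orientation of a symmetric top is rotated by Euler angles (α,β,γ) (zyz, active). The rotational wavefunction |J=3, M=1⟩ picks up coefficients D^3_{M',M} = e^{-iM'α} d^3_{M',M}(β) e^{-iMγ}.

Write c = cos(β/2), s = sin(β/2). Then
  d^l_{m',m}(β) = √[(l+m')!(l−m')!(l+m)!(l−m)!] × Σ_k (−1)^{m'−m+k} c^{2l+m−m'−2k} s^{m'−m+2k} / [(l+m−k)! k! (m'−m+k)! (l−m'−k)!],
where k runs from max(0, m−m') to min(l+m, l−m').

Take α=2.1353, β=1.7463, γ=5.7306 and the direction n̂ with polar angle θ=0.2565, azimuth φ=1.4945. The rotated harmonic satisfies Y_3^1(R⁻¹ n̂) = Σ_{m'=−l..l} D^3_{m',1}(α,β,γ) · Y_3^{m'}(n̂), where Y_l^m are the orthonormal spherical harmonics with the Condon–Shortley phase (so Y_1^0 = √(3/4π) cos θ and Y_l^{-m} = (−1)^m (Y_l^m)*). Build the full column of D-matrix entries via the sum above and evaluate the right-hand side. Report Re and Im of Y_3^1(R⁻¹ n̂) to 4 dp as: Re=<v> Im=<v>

Need the full column D^3_{m',1} for m'=−3..3 at α=2.1353, β=1.7463, γ=5.7306.
cos(β/2)=0.642416, sin(β/2)=0.766356
d^3_{-3,1}: single k=4 term ⇒ +0.551316;  D = +0.430313+0.344645i
d^3_{-2,1}: k∈[3..4] ⇒ +0.754694 -0.536995 = +0.217699;  D = +0.024071-0.216364i
d^3_{-1,1}: k∈[2..4] ⇒ +0.600174 -1.138794 +0.202574 = -0.336046;  D = +0.302047-0.147289i
d^3_{0,1}: k∈[1..3] ⇒ +0.290471 -1.240088 +0.588248 = -0.361370;  D = -0.307587-0.189679i
d^3_{1,1}: k∈[0..2] ⇒ +0.070291 -0.800232 +0.854096 = +0.124154;  D = -0.001480-0.124145i
d^3_{2,1}: k∈[0..1] ⇒ -0.265162 +0.754694 = +0.489532;  D = -0.410432+0.266808i
d^3_{3,1}: single k=0 term ⇒ +0.387411;  D = +0.352164+0.161455i
Y_3^{m'}(θ=0.2565,φ=1.4945) and Σ D·Y over m':
  (+0.4303+0.3446i)·(-0.0015+0.0066i)  (+0.0241-0.2164i)·(-0.0629-0.0097i)  (+0.3020-0.1473i)·(+0.0230-0.3007i)  (-0.3076-0.1897i)·(+0.6058+0.0000i)  (-0.0015-0.1241i)·(-0.0230-0.3007i)  (-0.4104+0.2668i)·(-0.0629+0.0097i)  (+0.3522+0.1615i)·(+0.0015+0.0066i)
Y_3^1(R⁻¹ n̂) = -0.244825-0.208280i

Re=-0.2448 Im=-0.2083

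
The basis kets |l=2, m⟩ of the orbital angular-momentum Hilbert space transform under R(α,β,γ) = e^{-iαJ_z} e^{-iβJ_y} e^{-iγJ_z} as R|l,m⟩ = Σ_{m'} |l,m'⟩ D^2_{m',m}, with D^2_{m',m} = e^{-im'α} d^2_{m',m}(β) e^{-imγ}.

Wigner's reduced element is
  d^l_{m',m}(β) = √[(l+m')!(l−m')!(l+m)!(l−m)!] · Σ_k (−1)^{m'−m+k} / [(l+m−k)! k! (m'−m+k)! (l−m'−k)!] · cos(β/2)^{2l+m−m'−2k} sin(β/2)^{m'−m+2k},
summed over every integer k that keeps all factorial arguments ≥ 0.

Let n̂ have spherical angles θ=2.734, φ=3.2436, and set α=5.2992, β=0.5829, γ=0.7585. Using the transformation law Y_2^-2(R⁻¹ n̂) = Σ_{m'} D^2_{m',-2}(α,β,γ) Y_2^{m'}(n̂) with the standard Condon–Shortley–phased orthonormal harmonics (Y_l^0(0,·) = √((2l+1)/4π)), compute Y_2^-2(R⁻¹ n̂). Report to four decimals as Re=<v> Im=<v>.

Need the full column D^2_{m',-2} for m'=−2..2 at α=5.2992, β=0.5829, γ=0.7585.
cos(β/2)=0.957828, sin(β/2)=0.287341
d^2_{-2,-2}: single k=0 term ⇒ +0.841687;  D = +0.757539-0.366840i
d^2_{-1,-2}: single k=0 term ⇒ -0.505000;  D = -0.434946-0.256607i
d^2_{0,-2}: single k=0 term ⇒ +0.185544;  D = +0.009977+0.185276i
d^2_{1,-2}: single k=0 term ⇒ -0.045448;  D = +0.036437-0.027163i
d^2_{2,-2}: single k=0 term ⇒ +0.006817;  D = -0.006419-0.002295i
Y_2^{m'}(θ=2.734,φ=3.2436) and Σ D·Y over m':
  (+0.7575-0.3668i)·(+0.0594-0.0123i)  (-0.4349-0.2566i)·(+0.2797-0.0286i)  (+0.0100+0.1853i)·(+0.4821+0.0000i)  (+0.0364-0.0272i)·(-0.2797-0.0286i)  (-0.0064-0.0023i)·(+0.0594+0.0123i)
Y_2^-2(R⁻¹ n̂) = -0.094993+0.005224i

Re=-0.0950 Im=0.0052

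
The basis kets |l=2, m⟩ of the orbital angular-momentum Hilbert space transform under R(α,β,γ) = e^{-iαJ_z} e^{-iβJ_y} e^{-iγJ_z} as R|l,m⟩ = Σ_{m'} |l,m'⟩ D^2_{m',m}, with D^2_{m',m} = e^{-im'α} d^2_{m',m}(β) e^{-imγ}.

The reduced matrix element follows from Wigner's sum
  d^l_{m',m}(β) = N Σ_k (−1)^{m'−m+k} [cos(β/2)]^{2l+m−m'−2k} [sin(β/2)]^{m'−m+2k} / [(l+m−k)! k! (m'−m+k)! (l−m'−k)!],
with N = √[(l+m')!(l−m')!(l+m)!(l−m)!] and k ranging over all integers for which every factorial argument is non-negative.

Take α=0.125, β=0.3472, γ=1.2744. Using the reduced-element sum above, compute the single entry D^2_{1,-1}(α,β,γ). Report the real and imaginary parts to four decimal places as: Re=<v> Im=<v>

Re=0.0352 Im=0.0784

D^2_{1,-1}(0.125,0.3472,1.2744) = e^{-i·1·0.125}·d^2_{1,-1}(0.3472)·e^{-i·-1·1.2744}. Compute d first:
Half-angle: c=0.984969, s=0.172729. N=√(6·1·1·6)=6.000000
The bounds max(0,m−m')=0 and min(l+m,l−m')=1 give 2 terms
  k=0: (−1)^2·6.0000/(2)·0.9850^2·0.1727^2 = +0.086836
  k=1: (−1)^3·6.0000/(6)·0.9850^0·0.1727^4 = -0.000890
d^2_{1,-1}(0.3472) = +0.086836 -0.000890 = +0.085946
D = (+0.992198-0.124675i)·(+0.085946)·(+0.292076+0.956395i) = +0.035155+0.078427i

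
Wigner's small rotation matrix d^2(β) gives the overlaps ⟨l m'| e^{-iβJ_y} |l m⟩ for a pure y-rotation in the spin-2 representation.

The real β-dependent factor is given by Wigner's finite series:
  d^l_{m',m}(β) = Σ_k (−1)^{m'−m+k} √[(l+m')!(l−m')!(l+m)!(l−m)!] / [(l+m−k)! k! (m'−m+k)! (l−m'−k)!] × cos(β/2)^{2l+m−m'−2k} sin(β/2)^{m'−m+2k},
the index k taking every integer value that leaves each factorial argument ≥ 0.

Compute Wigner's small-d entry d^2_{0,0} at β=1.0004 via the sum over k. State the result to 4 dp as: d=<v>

d^2_{0,0}(β=1.0004) via Wigner's sum:
With c≡cos(β/2)=0.877487 and s≡sin(β/2)=0.479601, N=[2·2·2·2]^{1/2}=4.000000
k∈{0,1,2} keeps every argument non-negative
  k=0: (−1)^0·4.0000/(4)·0.8775^4·0.4796^0 = +0.592874
  k=1: (−1)^1·4.0000/(1)·0.8775^2·0.4796^2 = -0.708437
  k=2: (−1)^2·4.0000/(4)·0.8775^0·0.4796^4 = +0.052908
d^2_{0,0}(1.0004) = +0.592874 -0.708437 +0.052908 = -0.062656

d=-0.0627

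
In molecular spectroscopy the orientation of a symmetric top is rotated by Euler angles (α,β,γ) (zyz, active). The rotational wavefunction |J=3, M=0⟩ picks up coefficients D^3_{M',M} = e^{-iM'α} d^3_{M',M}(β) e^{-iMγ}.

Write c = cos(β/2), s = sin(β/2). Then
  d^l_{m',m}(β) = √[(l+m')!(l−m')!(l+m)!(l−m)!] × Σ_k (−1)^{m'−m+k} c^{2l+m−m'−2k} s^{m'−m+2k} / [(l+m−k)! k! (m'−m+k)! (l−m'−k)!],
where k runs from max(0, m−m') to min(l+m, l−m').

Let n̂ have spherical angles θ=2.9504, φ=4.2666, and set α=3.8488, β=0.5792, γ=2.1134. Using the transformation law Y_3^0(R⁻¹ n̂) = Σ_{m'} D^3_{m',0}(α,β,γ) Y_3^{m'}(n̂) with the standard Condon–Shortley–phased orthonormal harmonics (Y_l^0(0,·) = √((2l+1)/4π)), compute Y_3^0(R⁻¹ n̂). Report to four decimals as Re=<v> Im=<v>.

Re=0.0977 Im=0.0000

Need the full column D^3_{m',0} for m'=−3..3 at α=3.8488, β=0.5792, γ=2.1134.
cos(β/2)=0.958358, sin(β/2)=0.285569
d^3_{-3,0}: single k=3 term ⇒ +0.091671;  D = +0.047980-0.078112i
d^3_{-2,0}: k∈[2..3] ⇒ +0.376785 -0.033455 = +0.343330;  D = +0.053472+0.339141i
d^3_{-1,0}: k∈[1..3] ⇒ +0.799725 -0.213024 +0.006305 = +0.593006;  D = -0.450791-0.385284i
d^3_{0,0}: k∈[0..3] ⇒ +0.774760 -0.619121 +0.054972 -0.000542 = +0.210068;  D = +0.210068+0.000000i
d^3_{1,0}: k∈[0..2] ⇒ -0.799725 +0.213024 -0.006305 = -0.593006;  D = +0.450791-0.385284i
d^3_{2,0}: k∈[0..1] ⇒ +0.376785 -0.033455 = +0.343330;  D = +0.053472-0.339141i
d^3_{3,0}: single k=0 term ⇒ -0.091671;  D = -0.047980-0.078112i
Y_3^{m'}(θ=2.9504,φ=4.2666) and Σ D·Y over m':
  (+0.0480-0.0781i)·(+0.0028-0.0007i)  (+0.0535+0.3391i)·(+0.0228+0.0282i)  (-0.4508-0.3853i)·(-0.1011+0.2116i)  (+0.2101+0.0000i)·(-0.6666+0.0000i)  (+0.4508-0.3853i)·(+0.1011+0.2116i)  (+0.0535-0.3391i)·(+0.0228-0.0282i)  (-0.0480-0.0781i)·(-0.0028-0.0007i)
Y_3^0(R⁻¹ n̂) = +0.097714+0.000000i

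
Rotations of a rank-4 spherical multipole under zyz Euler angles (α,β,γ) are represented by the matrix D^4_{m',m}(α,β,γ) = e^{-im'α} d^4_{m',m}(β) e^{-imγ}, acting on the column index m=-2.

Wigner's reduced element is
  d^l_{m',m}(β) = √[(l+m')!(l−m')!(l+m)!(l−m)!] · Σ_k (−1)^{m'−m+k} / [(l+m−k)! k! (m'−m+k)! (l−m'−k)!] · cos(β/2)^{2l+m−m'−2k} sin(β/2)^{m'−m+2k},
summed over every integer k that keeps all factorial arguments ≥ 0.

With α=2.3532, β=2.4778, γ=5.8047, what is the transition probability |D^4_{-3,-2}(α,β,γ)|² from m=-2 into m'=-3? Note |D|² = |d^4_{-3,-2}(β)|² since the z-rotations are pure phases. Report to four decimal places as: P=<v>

P=0.0011

First d^4_{-3,-2}(β=2.4778), then the phase factors e^{-i(-3)α} and e^{-i(-2)γ}:
c=cos(2.4778/2)=0.325836, s=sin(2.4778/2)=0.945426; N=√[1·5040·2·720]=2693.993318
k: max(0,(-2)−(-3))=1 … min(4+(-2),4−(-3))=2
  k=1: (−1)^0·2693.9933/(720)·0.3258^7·0.9454^1 = +0.001379
  k=2: (−1)^1·2693.9933/(240)·0.3258^5·0.9454^3 = -0.034839
d^4_{-3,-2}(2.4778) = +0.001379 -0.034839 = -0.033460
|D^4_{-3,-2}|² = |d^4_{-3,-2}(β)|² = (-0.033460)² = 0.001120 (the z-rotation phases have unit modulus)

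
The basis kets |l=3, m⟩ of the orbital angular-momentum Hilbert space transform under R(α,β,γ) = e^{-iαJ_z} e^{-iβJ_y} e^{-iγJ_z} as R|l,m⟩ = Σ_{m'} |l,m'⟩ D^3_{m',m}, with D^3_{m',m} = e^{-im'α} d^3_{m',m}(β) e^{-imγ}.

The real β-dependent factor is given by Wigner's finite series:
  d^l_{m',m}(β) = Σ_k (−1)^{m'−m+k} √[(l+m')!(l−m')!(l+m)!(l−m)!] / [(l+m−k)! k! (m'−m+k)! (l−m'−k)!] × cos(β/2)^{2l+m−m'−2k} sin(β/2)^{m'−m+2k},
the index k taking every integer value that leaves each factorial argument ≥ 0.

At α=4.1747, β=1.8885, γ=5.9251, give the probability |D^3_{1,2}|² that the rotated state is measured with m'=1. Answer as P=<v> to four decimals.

P=0.2502

D^3_{1,2}(4.1747,1.8885,5.9251) = e^{-i·1·4.1747}·d^3_{1,2}(1.8885)·e^{-i·2·5.9251}. Compute d first:
c=cos(1.8885/2)=0.586351, s=sin(1.8885/2)=0.810057; N=√[24·2·120·1]=75.894664
Admissible k: 1..2 (factorial args all ≥0)
  k=1: (−1)^0·75.8947/(24)·0.5864^5·0.8101^1 = +0.177543
  k=2: (−1)^1·75.8947/(12)·0.5864^3·0.8101^3 = -0.677719
d^3_{1,2}(1.8885) = +0.177543 -0.677719 = -0.500176
|D^3_{1,2}|² = |d^3_{1,2}(β)|² = (-0.500176)² = 0.250176 (the z-rotation phases have unit modulus)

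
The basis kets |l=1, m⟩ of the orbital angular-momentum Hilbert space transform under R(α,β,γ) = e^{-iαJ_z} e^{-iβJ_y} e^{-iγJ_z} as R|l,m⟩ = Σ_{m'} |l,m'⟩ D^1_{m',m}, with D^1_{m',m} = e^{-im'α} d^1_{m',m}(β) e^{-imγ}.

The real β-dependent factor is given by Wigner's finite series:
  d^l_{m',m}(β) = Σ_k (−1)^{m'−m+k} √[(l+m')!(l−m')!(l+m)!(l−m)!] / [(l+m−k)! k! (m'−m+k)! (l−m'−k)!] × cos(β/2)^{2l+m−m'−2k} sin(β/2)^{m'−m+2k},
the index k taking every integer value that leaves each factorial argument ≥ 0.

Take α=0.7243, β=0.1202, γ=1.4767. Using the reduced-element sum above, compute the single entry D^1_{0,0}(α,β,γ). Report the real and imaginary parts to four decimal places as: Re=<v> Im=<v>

Re=0.9928 Im=0.0000

Split into d^1_{0,0}(β=0.1202) × two z-phases.
Half-angle: c=0.998195, s=0.060064. N=√(1·1·1·1)=1.000000
The bounds max(0,m−m')=0 and min(l+m,l−m')=1 give 2 terms
  k=0: (−1)^0·1.0000/(1)·0.9982^2·0.0601^0 = +0.996392
  k=1: (−1)^1·1.0000/(1)·0.9982^0·0.0601^2 = -0.003608
d^1_{0,0}(0.1202) = +0.996392 -0.003608 = +0.992785
D = (+1.000000+0.000000i)·(+0.992785)·(+1.000000+0.000000i) = +0.992785+0.000000i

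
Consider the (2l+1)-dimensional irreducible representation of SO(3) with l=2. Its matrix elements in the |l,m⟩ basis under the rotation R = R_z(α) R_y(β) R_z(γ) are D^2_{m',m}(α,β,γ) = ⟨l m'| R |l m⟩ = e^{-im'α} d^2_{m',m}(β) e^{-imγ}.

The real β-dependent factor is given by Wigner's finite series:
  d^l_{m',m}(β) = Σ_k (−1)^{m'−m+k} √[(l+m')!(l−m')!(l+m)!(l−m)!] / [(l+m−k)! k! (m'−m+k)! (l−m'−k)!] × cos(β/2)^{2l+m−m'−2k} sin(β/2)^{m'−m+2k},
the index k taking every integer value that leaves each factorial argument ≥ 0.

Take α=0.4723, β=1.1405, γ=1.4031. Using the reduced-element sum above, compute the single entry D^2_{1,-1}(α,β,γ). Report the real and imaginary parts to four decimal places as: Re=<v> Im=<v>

First d^2_{1,-1}(β=1.1405), then the phase factors e^{-i(1)α} and e^{-i(-1)γ}:
With c≡cos(β/2)=0.841766 and s≡sin(β/2)=0.539843, N=[6·1·1·6]^{1/2}=6.000000
The bounds max(0,m−m')=0 and min(l+m,l−m')=1 give 2 terms
  k=0: (−1)^2·6.0000/(2)·0.8418^2·0.5398^2 = +0.619496
  k=1: (−1)^3·6.0000/(6)·0.8418^0·0.5398^4 = -0.084931
d^2_{1,-1}(1.1405) = +0.619496 -0.084931 = +0.534564
Phases: e^{-i·(1)·0.4723}=+0.890524-0.454936i, e^{-i·(-1)·1.4031}=+0.166911+0.985972i ⇒ D=+0.319238+0.428773i

Re=0.3192 Im=0.4288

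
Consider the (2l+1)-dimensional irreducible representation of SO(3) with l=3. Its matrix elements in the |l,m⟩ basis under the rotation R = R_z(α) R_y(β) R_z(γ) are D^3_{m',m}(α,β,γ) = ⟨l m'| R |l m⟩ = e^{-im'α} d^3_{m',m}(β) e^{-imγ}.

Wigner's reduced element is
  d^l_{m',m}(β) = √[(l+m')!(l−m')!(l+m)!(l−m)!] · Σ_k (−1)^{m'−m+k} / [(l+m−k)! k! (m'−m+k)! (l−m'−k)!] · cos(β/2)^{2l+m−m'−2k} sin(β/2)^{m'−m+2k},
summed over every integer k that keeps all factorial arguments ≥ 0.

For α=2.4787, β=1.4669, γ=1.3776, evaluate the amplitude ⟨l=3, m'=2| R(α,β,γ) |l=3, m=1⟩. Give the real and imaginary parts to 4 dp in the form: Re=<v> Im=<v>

Re=0.2985 Im=-0.0155

First d^3_{2,1}(β=1.4669), then the phase factors e^{-i(2)α} and e^{-i(1)γ}:
Half-angle: c=0.742869, s=0.669437. N=√(120·1·24·2)=75.894664
Admissible k: 0..1 (factorial args all ≥0)
  k=0: (−1)^1·75.8947/(24)·0.7429^5·0.6694^1 = -0.478929
  k=1: (−1)^2·75.8947/(12)·0.7429^3·0.6694^3 = +0.777849
d^3_{2,1}(1.4669) = -0.478929 +0.777849 = +0.298920
Attach z-rotation phases: D = e^{-i(2)(2.4787)}·(+0.298920)·e^{-i(1)(1.3776)} = +0.298519-0.015482i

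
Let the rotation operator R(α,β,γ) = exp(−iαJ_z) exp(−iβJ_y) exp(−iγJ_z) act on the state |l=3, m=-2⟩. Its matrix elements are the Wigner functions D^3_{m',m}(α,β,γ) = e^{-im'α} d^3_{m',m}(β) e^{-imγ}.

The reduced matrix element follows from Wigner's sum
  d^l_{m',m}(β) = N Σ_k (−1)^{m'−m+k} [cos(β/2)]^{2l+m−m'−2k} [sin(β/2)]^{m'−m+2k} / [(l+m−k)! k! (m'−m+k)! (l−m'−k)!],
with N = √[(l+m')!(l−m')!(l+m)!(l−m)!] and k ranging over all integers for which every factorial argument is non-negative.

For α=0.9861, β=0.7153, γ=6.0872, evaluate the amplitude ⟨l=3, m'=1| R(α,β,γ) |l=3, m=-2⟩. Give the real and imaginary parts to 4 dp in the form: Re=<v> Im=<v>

First d^3_{1,-2}(β=0.7153), then the phase factors e^{-i(1)α} and e^{-i(-2)γ}:
With c≡cos(β/2)=0.936722 and s≡sin(β/2)=0.350074, N=[24·2·1·120]^{1/2}=75.894664
Admissible k: 0..1 (factorial args all ≥0)
  k=0: (−1)^3·75.8947/(12)·0.9367^3·0.3501^3 = -0.223019
  k=1: (−1)^4·75.8947/(24)·0.9367^1·0.3501^5 = +0.015574
d^3_{1,-2}(0.7153) = -0.223019 +0.015574 = -0.207444
D = (+0.551946-0.833880i)·(-0.207444)·(+0.924158-0.382010i) = -0.039733+0.203604i

Re=-0.0397 Im=0.2036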